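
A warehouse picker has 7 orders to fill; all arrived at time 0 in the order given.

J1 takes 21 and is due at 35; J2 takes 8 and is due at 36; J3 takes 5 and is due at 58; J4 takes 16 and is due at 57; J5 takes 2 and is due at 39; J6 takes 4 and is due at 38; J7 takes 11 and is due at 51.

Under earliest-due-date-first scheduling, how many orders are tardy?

EDD (increasing due date): J1 J2 J6 J5 J7 J4 J3.
J1: 0→21, due 35, tardiness 0
J2: 21→29, due 36, tardiness 0
J6: 29→33, due 38, tardiness 0
J5: 33→35, due 39, tardiness 0
J7: 35→46, due 51, tardiness 0
J4: 46→62, due 57, tardiness 5
J3: 62→67, due 58, tardiness 9
Late orders: 2.

2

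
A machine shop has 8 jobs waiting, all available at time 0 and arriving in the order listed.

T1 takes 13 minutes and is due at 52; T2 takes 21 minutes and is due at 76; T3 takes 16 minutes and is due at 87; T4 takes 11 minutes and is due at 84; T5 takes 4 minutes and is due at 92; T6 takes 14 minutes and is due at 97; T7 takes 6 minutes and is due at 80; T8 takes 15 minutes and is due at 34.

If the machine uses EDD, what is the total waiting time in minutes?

EDD (increasing due date): T8 T1 T2 T7 T4 T3 T5 T6.
T8: waits 0, runs 0→15
T1: waits 15, runs 15→28
T2: waits 28, runs 28→49
T7: waits 49, runs 49→55
T4: waits 55, runs 55→66
T3: waits 66, runs 66→82
T5: waits 82, runs 82→86
T6: waits 86, runs 86→100
Sum = 0+15+28+49+55+66+82+86 = 381.

381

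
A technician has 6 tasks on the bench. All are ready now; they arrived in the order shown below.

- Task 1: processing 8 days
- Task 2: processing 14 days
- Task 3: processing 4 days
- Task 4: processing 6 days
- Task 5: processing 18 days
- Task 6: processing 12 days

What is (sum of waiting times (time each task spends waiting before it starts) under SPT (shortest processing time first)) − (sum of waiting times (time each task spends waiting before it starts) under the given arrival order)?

SPT (increasing processing time): Task 3 Task 4 Task 1 Task 6 Task 2 Task 5.
Task 3: waits 0, runs 0→4
Task 4: waits 4, runs 4→10
Task 1: waits 10, runs 10→18
Task 6: waits 18, runs 18→30
Task 2: waits 30, runs 30→44
Task 5: waits 44, runs 44→62
Sum = 0+4+10+18+30+44 = 106.
FIFO (arrival order): Task 1 Task 2 Task 3 Task 4 Task 5 Task 6.
Task 1: waits 0, runs 0→8
Task 2: waits 8, runs 8→22
Task 3: waits 22, runs 22→26
Task 4: waits 26, runs 26→32
Task 5: waits 32, runs 32→50
Task 6: waits 50, runs 50→62
Sum = 0+8+22+26+32+50 = 138.
Difference = 106 − 138 = -32.

-32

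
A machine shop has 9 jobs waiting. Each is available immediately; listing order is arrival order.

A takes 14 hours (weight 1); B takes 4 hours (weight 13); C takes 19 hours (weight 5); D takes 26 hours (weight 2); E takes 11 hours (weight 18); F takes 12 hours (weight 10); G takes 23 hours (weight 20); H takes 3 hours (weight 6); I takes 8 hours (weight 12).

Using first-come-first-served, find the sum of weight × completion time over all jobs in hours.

FIFO (arrival order): A B C D E F G H I.
A: finishes 14, weight 1, w·C = 14
B: finishes 18, weight 13, w·C = 234
C: finishes 37, weight 5, w·C = 185
D: finishes 63, weight 2, w·C = 126
E: finishes 74, weight 18, w·C = 1332
F: finishes 86, weight 10, w·C = 860
G: finishes 109, weight 20, w·C = 2180
H: finishes 112, weight 6, w·C = 672
I: finishes 120, weight 12, w·C = 1440
Sum = 14+234+185+126+1332+860+2180+672+1440 = 7043.

7043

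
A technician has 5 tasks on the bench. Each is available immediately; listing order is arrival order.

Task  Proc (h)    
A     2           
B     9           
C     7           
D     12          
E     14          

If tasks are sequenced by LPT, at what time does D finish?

LPT (decreasing processing time): E D B C A.
E: 0→14
D: 14→26

26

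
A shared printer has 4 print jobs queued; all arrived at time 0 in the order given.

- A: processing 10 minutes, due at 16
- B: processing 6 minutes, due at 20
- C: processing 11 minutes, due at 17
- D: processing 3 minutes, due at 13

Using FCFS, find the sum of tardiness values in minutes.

27

FIFO (arrival order): A B C D.
A: 0→10, due 16, tardiness 0
B: 10→16, due 20, tardiness 0
C: 16→27, due 17, tardiness 10
D: 27→30, due 13, tardiness 17
Sum = 0+0+10+17 = 27.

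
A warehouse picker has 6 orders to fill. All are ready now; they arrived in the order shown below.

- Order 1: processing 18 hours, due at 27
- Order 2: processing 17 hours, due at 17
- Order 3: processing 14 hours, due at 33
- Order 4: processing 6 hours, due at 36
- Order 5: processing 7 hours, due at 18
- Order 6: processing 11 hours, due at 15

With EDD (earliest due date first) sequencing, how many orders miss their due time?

5

EDD (increasing due date): Order 6 Order 2 Order 5 Order 1 Order 3 Order 4.
Order 6: 0→11, due 15, tardiness 0
Order 2: 11→28, due 17, tardiness 11
Order 5: 28→35, due 18, tardiness 17
Order 1: 35→53, due 27, tardiness 26
Order 3: 53→67, due 33, tardiness 34
Order 4: 67→73, due 36, tardiness 37
Late orders: 5.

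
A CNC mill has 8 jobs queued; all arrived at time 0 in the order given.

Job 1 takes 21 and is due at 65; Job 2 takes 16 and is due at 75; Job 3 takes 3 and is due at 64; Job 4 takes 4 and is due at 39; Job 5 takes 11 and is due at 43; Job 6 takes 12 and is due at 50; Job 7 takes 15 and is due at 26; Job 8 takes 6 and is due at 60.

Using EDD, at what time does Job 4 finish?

EDD (increasing due date): Job 7 Job 4 Job 5 Job 6 Job 8 Job 3 Job 1 Job 2.
Job 7: 0→15
Job 4: 15→19

19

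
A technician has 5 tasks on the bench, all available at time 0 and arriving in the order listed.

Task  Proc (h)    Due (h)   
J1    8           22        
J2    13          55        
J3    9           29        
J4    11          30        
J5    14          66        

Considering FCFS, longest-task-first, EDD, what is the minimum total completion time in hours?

FIFO (arrival order): J1 J2 J3 J4 J5.
J1: 0→8
J2: 8→21
J3: 21→30
J4: 30→41
J5: 41→55
Sum = 8+21+30+41+55 = 155.
LPT (decreasing processing time): J5 J2 J4 J3 J1.
J5: 0→14
J2: 14→27
J4: 27→38
J3: 38→47
J1: 47→55
Sum = 14+27+38+47+55 = 181.
EDD (increasing due date): J1 J3 J4 J2 J5.
J1: 0→8
J3: 8→17
J4: 17→28
J2: 28→41
J5: 41→55
Sum = 8+17+28+41+55 = 149.
FIFO 155, LPT 181, EDD 149 → minimum 149.

149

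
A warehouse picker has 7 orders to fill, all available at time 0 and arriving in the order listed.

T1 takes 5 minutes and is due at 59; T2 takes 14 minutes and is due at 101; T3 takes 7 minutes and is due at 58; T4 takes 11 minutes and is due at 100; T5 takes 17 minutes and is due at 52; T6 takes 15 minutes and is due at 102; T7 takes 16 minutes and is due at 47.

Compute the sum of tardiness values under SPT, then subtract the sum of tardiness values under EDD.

54

SPT (increasing processing time): T1 T3 T4 T2 T6 T7 T5.
T1: 0→5, due 59, tardiness 0
T3: 5→12, due 58, tardiness 0
T4: 12→23, due 100, tardiness 0
T2: 23→37, due 101, tardiness 0
T6: 37→52, due 102, tardiness 0
T7: 52→68, due 47, tardiness 21
T5: 68→85, due 52, tardiness 33
Sum = 0+0+0+0+0+21+33 = 54.
EDD (increasing due date): T7 T5 T3 T1 T4 T2 T6.
T7: 0→16, due 47, tardiness 0
T5: 16→33, due 52, tardiness 0
T3: 33→40, due 58, tardiness 0
T1: 40→45, due 59, tardiness 0
T4: 45→56, due 100, tardiness 0
T2: 56→70, due 101, tardiness 0
T6: 70→85, due 102, tardiness 0
Sum = 0+0+0+0+0+0+0 = 0.
Difference = 54 − 0 = 54.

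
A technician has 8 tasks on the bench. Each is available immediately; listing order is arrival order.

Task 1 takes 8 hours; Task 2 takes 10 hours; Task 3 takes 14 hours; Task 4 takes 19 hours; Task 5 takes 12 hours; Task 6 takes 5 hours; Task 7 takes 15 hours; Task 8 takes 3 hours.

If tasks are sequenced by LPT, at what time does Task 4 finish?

LPT (decreasing processing time): Task 4 Task 7 Task 3 Task 5 Task 2 Task 1 Task 6 Task 8.
Task 4: 0→19

19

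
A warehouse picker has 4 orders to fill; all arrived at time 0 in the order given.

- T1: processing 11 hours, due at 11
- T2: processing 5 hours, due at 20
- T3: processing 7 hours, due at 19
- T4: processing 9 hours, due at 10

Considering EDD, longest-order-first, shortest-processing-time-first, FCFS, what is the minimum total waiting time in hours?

EDD (increasing due date): T4 T1 T3 T2.
T4: waits 0, runs 0→9
T1: waits 9, runs 9→20
T3: waits 20, runs 20→27
T2: waits 27, runs 27→32
Sum = 0+9+20+27 = 56.
LPT (decreasing processing time): T1 T4 T3 T2.
T1: waits 0, runs 0→11
T4: waits 11, runs 11→20
T3: waits 20, runs 20→27
T2: waits 27, runs 27→32
Sum = 0+11+20+27 = 58.
SPT (increasing processing time): T2 T3 T4 T1.
T2: waits 0, runs 0→5
T3: waits 5, runs 5→12
T4: waits 12, runs 12→21
T1: waits 21, runs 21→32
Sum = 0+5+12+21 = 38.
FIFO (arrival order): T1 T2 T3 T4.
T1: waits 0, runs 0→11
T2: waits 11, runs 11→16
T3: waits 16, runs 16→23
T4: waits 23, runs 23→32
Sum = 0+11+16+23 = 50.
EDD 56, LPT 58, SPT 38, FIFO 50 → minimum 38.

38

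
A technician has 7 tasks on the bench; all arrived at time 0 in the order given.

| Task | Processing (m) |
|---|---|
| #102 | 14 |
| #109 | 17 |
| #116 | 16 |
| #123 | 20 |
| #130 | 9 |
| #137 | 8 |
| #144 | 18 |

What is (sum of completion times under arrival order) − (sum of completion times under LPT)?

FIFO (arrival order): #102 #109 #116 #123 #130 #137 #144.
#102: 0→14
#109: 14→31
#116: 31→47
#123: 47→67
#130: 67→76
#137: 76→84
#144: 84→102
Sum = 14+31+47+67+76+84+102 = 421.
LPT (decreasing processing time): #123 #144 #109 #116 #102 #130 #137.
#123: 0→20
#144: 20→38
#109: 38→55
#116: 55→71
#102: 71→85
#130: 85→94
#137: 94→102
Sum = 20+38+55+71+85+94+102 = 465.
Difference = 421 − 465 = -44.

-44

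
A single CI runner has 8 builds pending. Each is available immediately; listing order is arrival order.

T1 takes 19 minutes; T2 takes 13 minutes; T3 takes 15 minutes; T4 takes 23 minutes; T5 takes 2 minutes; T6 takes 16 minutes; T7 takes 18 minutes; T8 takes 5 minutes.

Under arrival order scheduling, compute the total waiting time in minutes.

FIFO (arrival order): T1 T2 T3 T4 T5 T6 T7 T8.
T1: waits 0, runs 0→19
T2: waits 19, runs 19→32
T3: waits 32, runs 32→47
T4: waits 47, runs 47→70
T5: waits 70, runs 70→72
T6: waits 72, runs 72→88
T7: waits 88, runs 88→106
T8: waits 106, runs 106→111
Sum = 0+19+32+47+70+72+88+106 = 434.

434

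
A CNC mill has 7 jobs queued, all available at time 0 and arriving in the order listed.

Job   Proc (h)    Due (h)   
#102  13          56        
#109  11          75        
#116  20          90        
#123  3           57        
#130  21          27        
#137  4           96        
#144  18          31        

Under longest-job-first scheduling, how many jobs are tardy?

4

LPT (decreasing processing time): #130 #116 #144 #102 #109 #137 #123.
#130: 0→21, due 27, tardiness 0
#116: 21→41, due 90, tardiness 0
#144: 41→59, due 31, tardiness 28
#102: 59→72, due 56, tardiness 16
#109: 72→83, due 75, tardiness 8
#137: 83→87, due 96, tardiness 0
#123: 87→90, due 57, tardiness 33
Late jobs: 4.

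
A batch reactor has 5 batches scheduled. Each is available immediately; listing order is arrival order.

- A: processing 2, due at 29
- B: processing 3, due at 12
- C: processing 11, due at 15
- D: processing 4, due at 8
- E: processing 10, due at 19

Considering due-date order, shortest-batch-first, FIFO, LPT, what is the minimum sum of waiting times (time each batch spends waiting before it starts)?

EDD (increasing due date): D B C E A.
D: waits 0, runs 0→4
B: waits 4, runs 4→7
C: waits 7, runs 7→18
E: waits 18, runs 18→28
A: waits 28, runs 28→30
Sum = 0+4+7+18+28 = 57.
SPT (increasing processing time): A B D E C.
A: waits 0, runs 0→2
B: waits 2, runs 2→5
D: waits 5, runs 5→9
E: waits 9, runs 9→19
C: waits 19, runs 19→30
Sum = 0+2+5+9+19 = 35.
FIFO (arrival order): A B C D E.
A: waits 0, runs 0→2
B: waits 2, runs 2→5
C: waits 5, runs 5→16
D: waits 16, runs 16→20
E: waits 20, runs 20→30
Sum = 0+2+5+16+20 = 43.
LPT (decreasing processing time): C E D B A.
C: waits 0, runs 0→11
E: waits 11, runs 11→21
D: waits 21, runs 21→25
B: waits 25, runs 25→28
A: waits 28, runs 28→30
Sum = 0+11+21+25+28 = 85.
EDD 57, SPT 35, FIFO 43, LPT 85 → minimum 35.

35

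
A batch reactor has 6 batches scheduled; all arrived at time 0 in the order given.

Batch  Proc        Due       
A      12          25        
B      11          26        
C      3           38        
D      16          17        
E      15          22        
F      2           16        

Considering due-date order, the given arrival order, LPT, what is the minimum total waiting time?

EDD (increasing due date): F D E A B C.
F: waits 0, runs 0→2
D: waits 2, runs 2→18
E: waits 18, runs 18→33
A: waits 33, runs 33→45
B: waits 45, runs 45→56
C: waits 56, runs 56→59
Sum = 0+2+18+33+45+56 = 154.
FIFO (arrival order): A B C D E F.
A: waits 0, runs 0→12
B: waits 12, runs 12→23
C: waits 23, runs 23→26
D: waits 26, runs 26→42
E: waits 42, runs 42→57
F: waits 57, runs 57→59
Sum = 0+12+23+26+42+57 = 160.
LPT (decreasing processing time): D E A B C F.
D: waits 0, runs 0→16
E: waits 16, runs 16→31
A: waits 31, runs 31→43
B: waits 43, runs 43→54
C: waits 54, runs 54→57
F: waits 57, runs 57→59
Sum = 0+16+31+43+54+57 = 201.
EDD 154, FIFO 160, LPT 201 → minimum 154.

154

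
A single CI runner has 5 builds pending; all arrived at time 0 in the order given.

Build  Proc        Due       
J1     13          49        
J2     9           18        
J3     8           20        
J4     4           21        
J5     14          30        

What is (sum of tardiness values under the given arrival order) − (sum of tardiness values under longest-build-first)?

FIFO (arrival order): J1 J2 J3 J4 J5.
J1: 0→13, due 49, tardiness 0
J2: 13→22, due 18, tardiness 4
J3: 22→30, due 20, tardiness 10
J4: 30→34, due 21, tardiness 13
J5: 34→48, due 30, tardiness 18
Sum = 0+4+10+13+18 = 45.
LPT (decreasing processing time): J5 J1 J2 J3 J4.
J5: 0→14, due 30, tardiness 0
J1: 14→27, due 49, tardiness 0
J2: 27→36, due 18, tardiness 18
J3: 36→44, due 20, tardiness 24
J4: 44→48, due 21, tardiness 27
Sum = 0+0+18+24+27 = 69.
Difference = 45 − 69 = -24.

-24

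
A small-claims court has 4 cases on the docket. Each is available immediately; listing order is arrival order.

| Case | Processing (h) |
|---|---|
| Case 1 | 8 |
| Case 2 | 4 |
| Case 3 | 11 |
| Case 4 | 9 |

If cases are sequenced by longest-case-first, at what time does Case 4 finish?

LPT (decreasing processing time): Case 3 Case 4 Case 1 Case 2.
Case 3: 0→11
Case 4: 11→20

20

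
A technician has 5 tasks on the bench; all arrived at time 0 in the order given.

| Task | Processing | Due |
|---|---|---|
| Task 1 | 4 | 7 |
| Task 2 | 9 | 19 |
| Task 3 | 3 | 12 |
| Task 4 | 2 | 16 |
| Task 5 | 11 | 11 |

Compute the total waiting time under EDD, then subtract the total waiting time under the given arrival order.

EDD (increasing due date): Task 1 Task 5 Task 3 Task 4 Task 2.
Task 1: waits 0, runs 0→4
Task 5: waits 4, runs 4→15
Task 3: waits 15, runs 15→18
Task 4: waits 18, runs 18→20
Task 2: waits 20, runs 20→29
Sum = 0+4+15+18+20 = 57.
FIFO (arrival order): Task 1 Task 2 Task 3 Task 4 Task 5.
Task 1: waits 0, runs 0→4
Task 2: waits 4, runs 4→13
Task 3: waits 13, runs 13→16
Task 4: waits 16, runs 16→18
Task 5: waits 18, runs 18→29
Sum = 0+4+13+16+18 = 51.
Difference = 57 − 51 = 6.

6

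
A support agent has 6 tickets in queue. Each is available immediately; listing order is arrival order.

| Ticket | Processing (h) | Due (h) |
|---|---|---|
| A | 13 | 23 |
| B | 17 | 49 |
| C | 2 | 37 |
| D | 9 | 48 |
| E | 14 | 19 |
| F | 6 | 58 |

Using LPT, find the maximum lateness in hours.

LPT (decreasing processing time): B E A D F C.
B: 0→17, due 49, lateness -32
E: 17→31, due 19, lateness 12
A: 31→44, due 23, lateness 21
D: 44→53, due 48, lateness 5
F: 53→59, due 58, lateness 1
C: 59→61, due 37, lateness 24
Maximum = 24.

24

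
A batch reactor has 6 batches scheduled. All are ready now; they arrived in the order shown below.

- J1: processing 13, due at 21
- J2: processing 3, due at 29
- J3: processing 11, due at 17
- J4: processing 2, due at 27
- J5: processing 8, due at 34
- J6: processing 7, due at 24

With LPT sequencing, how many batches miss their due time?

LPT (decreasing processing time): J1 J3 J5 J6 J2 J4.
J1: 0→13, due 21, tardiness 0
J3: 13→24, due 17, tardiness 7
J5: 24→32, due 34, tardiness 0
J6: 32→39, due 24, tardiness 15
J2: 39→42, due 29, tardiness 13
J4: 42→44, due 27, tardiness 17
Late batches: 4.

4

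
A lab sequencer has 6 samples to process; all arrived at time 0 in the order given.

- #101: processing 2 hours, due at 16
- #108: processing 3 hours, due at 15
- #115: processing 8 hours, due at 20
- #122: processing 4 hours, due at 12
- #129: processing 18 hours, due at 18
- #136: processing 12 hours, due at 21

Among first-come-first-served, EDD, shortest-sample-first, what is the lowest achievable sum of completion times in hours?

FIFO (arrival order): #101 #108 #115 #122 #129 #136.
#101: 0→2
#108: 2→5
#115: 5→13
#122: 13→17
#129: 17→35
#136: 35→47
Sum = 2+5+13+17+35+47 = 119.
EDD (increasing due date): #122 #108 #101 #129 #115 #136.
#122: 0→4
#108: 4→7
#101: 7→9
#129: 9→27
#115: 27→35
#136: 35→47
Sum = 4+7+9+27+35+47 = 129.
SPT (increasing processing time): #101 #108 #122 #115 #136 #129.
#101: 0→2
#108: 2→5
#122: 5→9
#115: 9→17
#136: 17→29
#129: 29→47
Sum = 2+5+9+17+29+47 = 109.
FIFO 119, EDD 129, SPT 109 → minimum 109.

109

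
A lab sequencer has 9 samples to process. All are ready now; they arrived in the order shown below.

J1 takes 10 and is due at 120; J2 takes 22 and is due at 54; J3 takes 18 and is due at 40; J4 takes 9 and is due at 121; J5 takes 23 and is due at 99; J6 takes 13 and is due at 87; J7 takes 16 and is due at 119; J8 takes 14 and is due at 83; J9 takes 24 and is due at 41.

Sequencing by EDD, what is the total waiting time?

EDD (increasing due date): J3 J9 J2 J8 J6 J5 J7 J1 J4.
J3: waits 0, runs 0→18
J9: waits 18, runs 18→42
J2: waits 42, runs 42→64
J8: waits 64, runs 64→78
J6: waits 78, runs 78→91
J5: waits 91, runs 91→114
J7: waits 114, runs 114→130
J1: waits 130, runs 130→140
J4: waits 140, runs 140→149
Sum = 0+18+42+64+78+91+114+130+140 = 677.

677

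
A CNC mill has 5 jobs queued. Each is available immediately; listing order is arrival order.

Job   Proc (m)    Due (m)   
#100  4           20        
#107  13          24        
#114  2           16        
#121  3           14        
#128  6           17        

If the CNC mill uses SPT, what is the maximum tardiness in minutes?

SPT (increasing processing time): #114 #121 #100 #128 #107.
#114: 0→2, due 16, tardiness 0
#121: 2→5, due 14, tardiness 0
#100: 5→9, due 20, tardiness 0
#128: 9→15, due 17, tardiness 0
#107: 15→28, due 24, tardiness 4
Maximum = 4.

4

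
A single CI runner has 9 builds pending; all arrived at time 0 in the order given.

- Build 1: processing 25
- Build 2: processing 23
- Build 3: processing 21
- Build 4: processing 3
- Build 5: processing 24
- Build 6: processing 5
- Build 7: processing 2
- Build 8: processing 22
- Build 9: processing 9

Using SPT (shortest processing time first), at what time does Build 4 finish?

5

SPT (increasing processing time): Build 7 Build 4 Build 6 Build 9 Build 3 Build 8 Build 2 Build 5 Build 1.
Build 7: 0→2
Build 4: 2→5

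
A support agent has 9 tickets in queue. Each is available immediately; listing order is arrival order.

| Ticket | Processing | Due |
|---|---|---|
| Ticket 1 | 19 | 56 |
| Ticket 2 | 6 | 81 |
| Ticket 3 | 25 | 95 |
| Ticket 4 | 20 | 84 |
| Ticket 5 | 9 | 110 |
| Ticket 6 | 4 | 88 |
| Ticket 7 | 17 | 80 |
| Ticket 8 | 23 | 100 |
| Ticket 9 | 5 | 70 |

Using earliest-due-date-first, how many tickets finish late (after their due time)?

EDD (increasing due date): Ticket 1 Ticket 9 Ticket 7 Ticket 2 Ticket 4 Ticket 6 Ticket 3 Ticket 8 Ticket 5.
Ticket 1: 0→19, due 56, tardiness 0
Ticket 9: 19→24, due 70, tardiness 0
Ticket 7: 24→41, due 80, tardiness 0
Ticket 2: 41→47, due 81, tardiness 0
Ticket 4: 47→67, due 84, tardiness 0
Ticket 6: 67→71, due 88, tardiness 0
Ticket 3: 71→96, due 95, tardiness 1
Ticket 8: 96→119, due 100, tardiness 19
Ticket 5: 119→128, due 110, tardiness 18
Late tickets: 3.

3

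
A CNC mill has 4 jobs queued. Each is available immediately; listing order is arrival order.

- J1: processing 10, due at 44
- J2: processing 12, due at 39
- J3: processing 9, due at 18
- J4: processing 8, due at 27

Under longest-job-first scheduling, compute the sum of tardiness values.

25

LPT (decreasing processing time): J2 J1 J3 J4.
J2: 0→12, due 39, tardiness 0
J1: 12→22, due 44, tardiness 0
J3: 22→31, due 18, tardiness 13
J4: 31→39, due 27, tardiness 12
Sum = 0+0+13+12 = 25.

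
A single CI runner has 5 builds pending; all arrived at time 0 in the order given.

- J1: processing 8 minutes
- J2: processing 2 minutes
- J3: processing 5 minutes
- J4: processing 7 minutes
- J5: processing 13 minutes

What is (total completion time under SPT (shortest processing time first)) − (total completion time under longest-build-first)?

SPT (increasing processing time): J2 J3 J4 J1 J5.
J2: 0→2
J3: 2→7
J4: 7→14
J1: 14→22
J5: 22→35
Sum = 2+7+14+22+35 = 80.
LPT (decreasing processing time): J5 J1 J4 J3 J2.
J5: 0→13
J1: 13→21
J4: 21→28
J3: 28→33
J2: 33→35
Sum = 13+21+28+33+35 = 130.
Difference = 80 − 130 = -50.

-50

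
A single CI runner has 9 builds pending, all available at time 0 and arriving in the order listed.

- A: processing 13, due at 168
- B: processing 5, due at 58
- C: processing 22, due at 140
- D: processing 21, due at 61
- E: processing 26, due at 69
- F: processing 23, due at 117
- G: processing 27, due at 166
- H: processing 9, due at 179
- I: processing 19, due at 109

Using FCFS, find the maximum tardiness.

56

FIFO (arrival order): A B C D E F G H I.
A: 0→13, due 168, tardiness 0
B: 13→18, due 58, tardiness 0
C: 18→40, due 140, tardiness 0
D: 40→61, due 61, tardiness 0
E: 61→87, due 69, tardiness 18
F: 87→110, due 117, tardiness 0
G: 110→137, due 166, tardiness 0
H: 137→146, due 179, tardiness 0
I: 146→165, due 109, tardiness 56
Maximum = 56.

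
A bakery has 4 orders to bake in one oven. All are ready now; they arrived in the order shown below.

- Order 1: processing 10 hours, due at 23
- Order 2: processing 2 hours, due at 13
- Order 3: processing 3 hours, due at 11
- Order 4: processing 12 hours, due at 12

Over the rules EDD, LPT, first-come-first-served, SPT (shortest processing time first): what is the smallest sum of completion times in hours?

49

EDD (increasing due date): Order 3 Order 4 Order 2 Order 1.
Order 3: 0→3
Order 4: 3→15
Order 2: 15→17
Order 1: 17→27
Sum = 3+15+17+27 = 62.
LPT (decreasing processing time): Order 4 Order 1 Order 3 Order 2.
Order 4: 0→12
Order 1: 12→22
Order 3: 22→25
Order 2: 25→27
Sum = 12+22+25+27 = 86.
FIFO (arrival order): Order 1 Order 2 Order 3 Order 4.
Order 1: 0→10
Order 2: 10→12
Order 3: 12→15
Order 4: 15→27
Sum = 10+12+15+27 = 64.
SPT (increasing processing time): Order 2 Order 3 Order 1 Order 4.
Order 2: 0→2
Order 3: 2→5
Order 1: 5→15
Order 4: 15→27
Sum = 2+5+15+27 = 49.
EDD 62, LPT 86, FIFO 64, SPT 49 → minimum 49.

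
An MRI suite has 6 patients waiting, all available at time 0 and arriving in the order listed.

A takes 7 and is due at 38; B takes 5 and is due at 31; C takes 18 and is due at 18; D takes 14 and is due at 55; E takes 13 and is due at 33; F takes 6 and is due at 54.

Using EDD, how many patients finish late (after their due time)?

3

EDD (increasing due date): C B E A F D.
C: 0→18, due 18, tardiness 0
B: 18→23, due 31, tardiness 0
E: 23→36, due 33, tardiness 3
A: 36→43, due 38, tardiness 5
F: 43→49, due 54, tardiness 0
D: 49→63, due 55, tardiness 8
Late patients: 3.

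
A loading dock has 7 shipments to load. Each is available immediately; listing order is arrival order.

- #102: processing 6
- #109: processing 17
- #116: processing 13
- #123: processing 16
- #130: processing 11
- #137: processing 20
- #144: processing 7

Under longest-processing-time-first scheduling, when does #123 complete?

LPT (decreasing processing time): #137 #109 #123 #116 #130 #144 #102.
#137: 0→20
#109: 20→37
#123: 37→53

53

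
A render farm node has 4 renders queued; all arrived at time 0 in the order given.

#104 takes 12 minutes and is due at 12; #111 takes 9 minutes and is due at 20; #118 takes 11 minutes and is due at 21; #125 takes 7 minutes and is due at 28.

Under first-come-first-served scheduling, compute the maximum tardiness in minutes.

11

FIFO (arrival order): #104 #111 #118 #125.
#104: 0→12, due 12, tardiness 0
#111: 12→21, due 20, tardiness 1
#118: 21→32, due 21, tardiness 11
#125: 32→39, due 28, tardiness 11
Maximum = 11.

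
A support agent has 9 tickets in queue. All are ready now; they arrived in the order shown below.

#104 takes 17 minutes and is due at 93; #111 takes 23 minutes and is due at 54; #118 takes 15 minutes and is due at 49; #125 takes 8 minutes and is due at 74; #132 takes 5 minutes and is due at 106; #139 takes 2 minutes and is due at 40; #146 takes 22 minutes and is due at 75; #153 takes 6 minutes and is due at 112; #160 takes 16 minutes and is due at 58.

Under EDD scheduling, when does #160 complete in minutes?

EDD (increasing due date): #139 #118 #111 #160 #125 #146 #104 #132 #153.
#139: 0→2
#118: 2→17
#111: 17→40
#160: 40→56

56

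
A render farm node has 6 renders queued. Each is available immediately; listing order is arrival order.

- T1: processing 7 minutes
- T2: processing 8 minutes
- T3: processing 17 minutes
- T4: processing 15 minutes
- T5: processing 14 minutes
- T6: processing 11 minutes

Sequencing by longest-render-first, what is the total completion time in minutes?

289

LPT (decreasing processing time): T3 T4 T5 T6 T2 T1.
T3: 0→17
T4: 17→32
T5: 32→46
T6: 46→57
T2: 57→65
T1: 65→72
Sum = 17+32+46+57+65+72 = 289.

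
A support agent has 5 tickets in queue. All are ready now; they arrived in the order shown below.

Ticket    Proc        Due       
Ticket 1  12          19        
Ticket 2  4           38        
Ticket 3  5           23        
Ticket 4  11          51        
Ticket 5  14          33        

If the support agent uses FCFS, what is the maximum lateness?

13

FIFO (arrival order): Ticket 1 Ticket 2 Ticket 3 Ticket 4 Ticket 5.
Ticket 1: 0→12, due 19, lateness -7
Ticket 2: 12→16, due 38, lateness -22
Ticket 3: 16→21, due 23, lateness -2
Ticket 4: 21→32, due 51, lateness -19
Ticket 5: 32→46, due 33, lateness 13
Maximum = 13.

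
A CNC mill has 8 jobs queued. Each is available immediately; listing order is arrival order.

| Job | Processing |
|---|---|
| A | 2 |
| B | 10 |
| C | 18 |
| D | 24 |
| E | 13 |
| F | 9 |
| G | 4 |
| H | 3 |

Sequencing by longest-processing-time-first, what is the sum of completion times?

LPT (decreasing processing time): D C E B F G H A.
D: 0→24
C: 24→42
E: 42→55
B: 55→65
F: 65→74
G: 74→78
H: 78→81
A: 81→83
Sum = 24+42+55+65+74+78+81+83 = 502.

502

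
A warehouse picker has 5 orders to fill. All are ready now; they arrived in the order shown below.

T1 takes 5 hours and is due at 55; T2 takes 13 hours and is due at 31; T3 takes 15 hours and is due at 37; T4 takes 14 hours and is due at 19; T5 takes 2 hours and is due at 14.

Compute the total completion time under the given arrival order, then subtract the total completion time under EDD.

12

FIFO (arrival order): T1 T2 T3 T4 T5.
T1: 0→5
T2: 5→18
T3: 18→33
T4: 33→47
T5: 47→49
Sum = 5+18+33+47+49 = 152.
EDD (increasing due date): T5 T4 T2 T3 T1.
T5: 0→2
T4: 2→16
T2: 16→29
T3: 29→44
T1: 44→49
Sum = 2+16+29+44+49 = 140.
Difference = 152 − 140 = 12.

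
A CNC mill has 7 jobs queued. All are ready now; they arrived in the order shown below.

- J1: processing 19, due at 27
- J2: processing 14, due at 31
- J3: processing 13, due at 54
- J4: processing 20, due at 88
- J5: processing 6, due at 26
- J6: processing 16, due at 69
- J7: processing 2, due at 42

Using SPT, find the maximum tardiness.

SPT (increasing processing time): J7 J5 J3 J2 J6 J1 J4.
J7: 0→2, due 42, tardiness 0
J5: 2→8, due 26, tardiness 0
J3: 8→21, due 54, tardiness 0
J2: 21→35, due 31, tardiness 4
J6: 35→51, due 69, tardiness 0
J1: 51→70, due 27, tardiness 43
J4: 70→90, due 88, tardiness 2
Maximum = 43.

43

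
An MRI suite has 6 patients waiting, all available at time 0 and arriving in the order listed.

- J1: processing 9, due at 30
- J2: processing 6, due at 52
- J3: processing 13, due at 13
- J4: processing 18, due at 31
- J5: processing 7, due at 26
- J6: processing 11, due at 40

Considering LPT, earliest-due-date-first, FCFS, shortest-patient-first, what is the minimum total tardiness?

46

LPT (decreasing processing time): J4 J3 J6 J1 J5 J2.
J4: 0→18, due 31, tardiness 0
J3: 18→31, due 13, tardiness 18
J6: 31→42, due 40, tardiness 2
J1: 42→51, due 30, tardiness 21
J5: 51→58, due 26, tardiness 32
J2: 58→64, due 52, tardiness 12
Sum = 0+18+2+21+32+12 = 85.
EDD (increasing due date): J3 J5 J1 J4 J6 J2.
J3: 0→13, due 13, tardiness 0
J5: 13→20, due 26, tardiness 0
J1: 20→29, due 30, tardiness 0
J4: 29→47, due 31, tardiness 16
J6: 47→58, due 40, tardiness 18
J2: 58→64, due 52, tardiness 12
Sum = 0+0+0+16+18+12 = 46.
FIFO (arrival order): J1 J2 J3 J4 J5 J6.
J1: 0→9, due 30, tardiness 0
J2: 9→15, due 52, tardiness 0
J3: 15→28, due 13, tardiness 15
J4: 28→46, due 31, tardiness 15
J5: 46→53, due 26, tardiness 27
J6: 53→64, due 40, tardiness 24
Sum = 0+0+15+15+27+24 = 81.
SPT (increasing processing time): J2 J5 J1 J6 J3 J4.
J2: 0→6, due 52, tardiness 0
J5: 6→13, due 26, tardiness 0
J1: 13→22, due 30, tardiness 0
J6: 22→33, due 40, tardiness 0
J3: 33→46, due 13, tardiness 33
J4: 46→64, due 31, tardiness 33
Sum = 0+0+0+0+33+33 = 66.
LPT 85, EDD 46, FIFO 81, SPT 66 → minimum 46.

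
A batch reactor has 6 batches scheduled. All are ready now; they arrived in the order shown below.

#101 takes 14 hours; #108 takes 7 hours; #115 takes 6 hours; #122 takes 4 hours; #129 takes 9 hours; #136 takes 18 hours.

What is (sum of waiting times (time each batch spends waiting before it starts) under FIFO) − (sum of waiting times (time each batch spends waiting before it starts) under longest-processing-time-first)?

FIFO (arrival order): #101 #108 #115 #122 #129 #136.
#101: waits 0, runs 0→14
#108: waits 14, runs 14→21
#115: waits 21, runs 21→27
#122: waits 27, runs 27→31
#129: waits 31, runs 31→40
#136: waits 40, runs 40→58
Sum = 0+14+21+27+31+40 = 133.
LPT (decreasing processing time): #136 #101 #129 #108 #115 #122.
#136: waits 0, runs 0→18
#101: waits 18, runs 18→32
#129: waits 32, runs 32→41
#108: waits 41, runs 41→48
#115: waits 48, runs 48→54
#122: waits 54, runs 54→58
Sum = 0+18+32+41+48+54 = 193.
Difference = 133 − 193 = -60.

-60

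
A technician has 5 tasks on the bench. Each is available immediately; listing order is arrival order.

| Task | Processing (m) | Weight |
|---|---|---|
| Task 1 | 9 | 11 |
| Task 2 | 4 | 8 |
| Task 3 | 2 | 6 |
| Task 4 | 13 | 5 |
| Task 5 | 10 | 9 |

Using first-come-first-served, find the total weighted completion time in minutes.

775

FIFO (arrival order): Task 1 Task 2 Task 3 Task 4 Task 5.
Task 1: finishes 9, weight 11, w·C = 99
Task 2: finishes 13, weight 8, w·C = 104
Task 3: finishes 15, weight 6, w·C = 90
Task 4: finishes 28, weight 5, w·C = 140
Task 5: finishes 38, weight 9, w·C = 342
Sum = 99+104+90+140+342 = 775.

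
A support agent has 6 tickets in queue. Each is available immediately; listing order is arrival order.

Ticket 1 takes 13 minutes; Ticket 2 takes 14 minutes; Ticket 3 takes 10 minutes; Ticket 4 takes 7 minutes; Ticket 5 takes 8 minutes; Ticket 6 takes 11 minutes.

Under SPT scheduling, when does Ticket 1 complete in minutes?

SPT (increasing processing time): Ticket 4 Ticket 5 Ticket 3 Ticket 6 Ticket 1 Ticket 2.
Ticket 4: 0→7
Ticket 5: 7→15
Ticket 3: 15→25
Ticket 6: 25→36
Ticket 1: 36→49

49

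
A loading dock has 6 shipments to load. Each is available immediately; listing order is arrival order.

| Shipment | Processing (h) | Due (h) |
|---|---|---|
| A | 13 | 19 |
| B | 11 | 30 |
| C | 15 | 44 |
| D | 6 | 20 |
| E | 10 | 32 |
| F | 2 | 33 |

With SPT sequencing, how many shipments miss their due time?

SPT (increasing processing time): F D E B A C.
F: 0→2, due 33, tardiness 0
D: 2→8, due 20, tardiness 0
E: 8→18, due 32, tardiness 0
B: 18→29, due 30, tardiness 0
A: 29→42, due 19, tardiness 23
C: 42→57, due 44, tardiness 13
Late shipments: 2.

2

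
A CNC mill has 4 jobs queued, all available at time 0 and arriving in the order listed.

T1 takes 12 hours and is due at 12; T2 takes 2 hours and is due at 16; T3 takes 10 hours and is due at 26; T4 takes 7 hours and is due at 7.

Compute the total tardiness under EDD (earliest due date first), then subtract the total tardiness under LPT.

EDD (increasing due date): T4 T1 T2 T3.
T4: 0→7, due 7, tardiness 0
T1: 7→19, due 12, tardiness 7
T2: 19→21, due 16, tardiness 5
T3: 21→31, due 26, tardiness 5
Sum = 0+7+5+5 = 17.
LPT (decreasing processing time): T1 T3 T4 T2.
T1: 0→12, due 12, tardiness 0
T3: 12→22, due 26, tardiness 0
T4: 22→29, due 7, tardiness 22
T2: 29→31, due 16, tardiness 15
Sum = 0+0+22+15 = 37.
Difference = 17 − 37 = -20.

-20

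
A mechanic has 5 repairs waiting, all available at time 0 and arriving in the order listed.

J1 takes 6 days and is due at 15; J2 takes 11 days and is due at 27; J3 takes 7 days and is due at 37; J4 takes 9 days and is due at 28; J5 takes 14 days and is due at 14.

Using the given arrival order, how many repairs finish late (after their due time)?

FIFO (arrival order): J1 J2 J3 J4 J5.
J1: 0→6, due 15, tardiness 0
J2: 6→17, due 27, tardiness 0
J3: 17→24, due 37, tardiness 0
J4: 24→33, due 28, tardiness 5
J5: 33→47, due 14, tardiness 33
Late repairs: 2.

2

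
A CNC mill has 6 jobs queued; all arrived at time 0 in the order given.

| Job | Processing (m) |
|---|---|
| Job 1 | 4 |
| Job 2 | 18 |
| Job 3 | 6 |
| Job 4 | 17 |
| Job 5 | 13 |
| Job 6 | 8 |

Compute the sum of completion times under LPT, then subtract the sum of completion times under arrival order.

62

LPT (decreasing processing time): Job 2 Job 4 Job 5 Job 6 Job 3 Job 1.
Job 2: 0→18
Job 4: 18→35
Job 5: 35→48
Job 6: 48→56
Job 3: 56→62
Job 1: 62→66
Sum = 18+35+48+56+62+66 = 285.
FIFO (arrival order): Job 1 Job 2 Job 3 Job 4 Job 5 Job 6.
Job 1: 0→4
Job 2: 4→22
Job 3: 22→28
Job 4: 28→45
Job 5: 45→58
Job 6: 58→66
Sum = 4+22+28+45+58+66 = 223.
Difference = 285 − 223 = 62.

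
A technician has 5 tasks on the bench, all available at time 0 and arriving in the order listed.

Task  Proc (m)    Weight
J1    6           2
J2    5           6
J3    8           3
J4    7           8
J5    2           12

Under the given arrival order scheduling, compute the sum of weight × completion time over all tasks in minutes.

679

FIFO (arrival order): J1 J2 J3 J4 J5.
J1: finishes 6, weight 2, w·C = 12
J2: finishes 11, weight 6, w·C = 66
J3: finishes 19, weight 3, w·C = 57
J4: finishes 26, weight 8, w·C = 208
J5: finishes 28, weight 12, w·C = 336
Sum = 12+66+57+208+336 = 679.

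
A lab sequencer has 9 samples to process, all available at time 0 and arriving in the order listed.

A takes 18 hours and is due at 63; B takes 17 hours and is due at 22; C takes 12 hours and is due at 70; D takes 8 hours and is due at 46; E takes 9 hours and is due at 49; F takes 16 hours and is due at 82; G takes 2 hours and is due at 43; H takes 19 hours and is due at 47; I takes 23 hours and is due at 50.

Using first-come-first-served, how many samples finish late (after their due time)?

FIFO (arrival order): A B C D E F G H I.
A: 0→18, due 63, tardiness 0
B: 18→35, due 22, tardiness 13
C: 35→47, due 70, tardiness 0
D: 47→55, due 46, tardiness 9
E: 55→64, due 49, tardiness 15
F: 64→80, due 82, tardiness 0
G: 80→82, due 43, tardiness 39
H: 82→101, due 47, tardiness 54
I: 101→124, due 50, tardiness 74
Late samples: 6.

6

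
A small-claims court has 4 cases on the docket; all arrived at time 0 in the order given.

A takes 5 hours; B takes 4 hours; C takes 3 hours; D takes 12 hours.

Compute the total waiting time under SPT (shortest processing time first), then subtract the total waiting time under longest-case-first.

-28

SPT (increasing processing time): C B A D.
C: waits 0, runs 0→3
B: waits 3, runs 3→7
A: waits 7, runs 7→12
D: waits 12, runs 12→24
Sum = 0+3+7+12 = 22.
LPT (decreasing processing time): D A B C.
D: waits 0, runs 0→12
A: waits 12, runs 12→17
B: waits 17, runs 17→21
C: waits 21, runs 21→24
Sum = 0+12+17+21 = 50.
Difference = 22 − 50 = -28.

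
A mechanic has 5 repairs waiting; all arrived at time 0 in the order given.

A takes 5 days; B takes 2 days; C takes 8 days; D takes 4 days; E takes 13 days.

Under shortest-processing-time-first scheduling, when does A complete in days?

SPT (increasing processing time): B D A C E.
B: 0→2
D: 2→6
A: 6→11

11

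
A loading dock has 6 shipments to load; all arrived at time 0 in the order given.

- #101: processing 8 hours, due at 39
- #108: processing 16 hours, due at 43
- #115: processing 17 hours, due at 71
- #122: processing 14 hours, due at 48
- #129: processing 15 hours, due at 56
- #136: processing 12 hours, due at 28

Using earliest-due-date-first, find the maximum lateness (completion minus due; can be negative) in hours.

EDD (increasing due date): #136 #101 #108 #122 #129 #115.
#136: 0→12, due 28, lateness -16
#101: 12→20, due 39, lateness -19
#108: 20→36, due 43, lateness -7
#122: 36→50, due 48, lateness 2
#129: 50→65, due 56, lateness 9
#115: 65→82, due 71, lateness 11
Maximum = 11.

11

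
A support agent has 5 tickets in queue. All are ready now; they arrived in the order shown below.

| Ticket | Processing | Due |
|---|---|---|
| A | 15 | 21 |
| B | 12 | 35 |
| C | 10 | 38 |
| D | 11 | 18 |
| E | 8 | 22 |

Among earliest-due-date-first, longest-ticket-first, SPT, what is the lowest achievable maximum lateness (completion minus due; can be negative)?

18

EDD (increasing due date): D A E B C.
D: 0→11, due 18, lateness -7
A: 11→26, due 21, lateness 5
E: 26→34, due 22, lateness 12
B: 34→46, due 35, lateness 11
C: 46→56, due 38, lateness 18
Maximum = 18.
LPT (decreasing processing time): A B D C E.
A: 0→15, due 21, lateness -6
B: 15→27, due 35, lateness -8
D: 27→38, due 18, lateness 20
C: 38→48, due 38, lateness 10
E: 48→56, due 22, lateness 34
Maximum = 34.
SPT (increasing processing time): E C D B A.
E: 0→8, due 22, lateness -14
C: 8→18, due 38, lateness -20
D: 18→29, due 18, lateness 11
B: 29→41, due 35, lateness 6
A: 41→56, due 21, lateness 35
Maximum = 35.
EDD 18, LPT 34, SPT 35 → minimum 18.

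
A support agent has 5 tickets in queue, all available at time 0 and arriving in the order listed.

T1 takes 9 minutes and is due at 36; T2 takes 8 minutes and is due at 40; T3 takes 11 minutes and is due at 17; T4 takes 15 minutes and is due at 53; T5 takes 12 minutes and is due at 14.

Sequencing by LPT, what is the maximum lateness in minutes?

21

LPT (decreasing processing time): T4 T5 T3 T1 T2.
T4: 0→15, due 53, lateness -38
T5: 15→27, due 14, lateness 13
T3: 27→38, due 17, lateness 21
T1: 38→47, due 36, lateness 11
T2: 47→55, due 40, lateness 15
Maximum = 21.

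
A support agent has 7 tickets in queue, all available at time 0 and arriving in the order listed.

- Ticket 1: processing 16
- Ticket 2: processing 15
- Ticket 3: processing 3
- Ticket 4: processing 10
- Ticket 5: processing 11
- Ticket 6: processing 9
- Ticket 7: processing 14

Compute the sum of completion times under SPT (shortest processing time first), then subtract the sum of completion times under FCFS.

SPT (increasing processing time): Ticket 3 Ticket 6 Ticket 4 Ticket 5 Ticket 7 Ticket 2 Ticket 1.
Ticket 3: 0→3
Ticket 6: 3→12
Ticket 4: 12→22
Ticket 5: 22→33
Ticket 7: 33→47
Ticket 2: 47→62
Ticket 1: 62→78
Sum = 3+12+22+33+47+62+78 = 257.
FIFO (arrival order): Ticket 1 Ticket 2 Ticket 3 Ticket 4 Ticket 5 Ticket 6 Ticket 7.
Ticket 1: 0→16
Ticket 2: 16→31
Ticket 3: 31→34
Ticket 4: 34→44
Ticket 5: 44→55
Ticket 6: 55→64
Ticket 7: 64→78
Sum = 16+31+34+44+55+64+78 = 322.
Difference = 257 − 322 = -65.

-65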